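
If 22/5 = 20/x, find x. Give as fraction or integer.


Setting up: 22/5 = 20/x
Cross multiply: 22 * x = 5 * 20
22x = 100
x = 100/22
x = 50/11

50/11


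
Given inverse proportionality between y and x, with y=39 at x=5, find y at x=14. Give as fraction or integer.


Inverse proportion: y = k/x
Find k: k = 5 * 39 = 195
Compute y at x=14: y = 195/14
y = 195/14

195/14


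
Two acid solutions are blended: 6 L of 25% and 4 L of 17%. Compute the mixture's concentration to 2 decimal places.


Solute in mixture 1 = 25% of 6 L = 6*25/100 = 3/2 L
Solute in mixture 2 = 17% of 4 L = 4*17/100 = 17/25 L
Total solute = 3/2 + 17/25 = 109/50 L
Total volume = 6 + 4 = 10 L
Final concentration = 109/50/10 * 100 = 21.80%

21.80


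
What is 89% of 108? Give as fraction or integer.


Compute 89% of 108
Convert percentage: 89% = 89/100
Multiply: 108 * 89/100
= 9612/100
= 2403/25

2403/25


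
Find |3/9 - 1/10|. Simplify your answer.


Simplify: 3/9 = 1/3 and 1/10 = 1/10
Find common denominator: LCD = 30
Convert: 10/30 and 3/30
Difference = |10 - 3|/30 = 7/30
Simplified = 7/30

7/30


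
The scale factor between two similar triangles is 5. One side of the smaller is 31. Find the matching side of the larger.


Similar triangles have proportional sides
Scale factor = 5
Smaller side = 31
Corresponding larger side = 31 * 5
= 155

155


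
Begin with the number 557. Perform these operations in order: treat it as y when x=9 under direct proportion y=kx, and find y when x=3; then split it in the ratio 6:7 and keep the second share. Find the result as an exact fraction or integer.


Start with 557.
Step 1: Direct prop: k = (557)/9; new y = k*3 = 557*3/9 = 557/3
Step 2: Split 6:7, second share = 557/3 * 7/13 = 3899/39
Final result = 3899/39

3899/39


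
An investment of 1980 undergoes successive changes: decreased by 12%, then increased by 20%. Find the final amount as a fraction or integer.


Start: 1980
Step 1: decrease by 12% => multiply by 88/100
  1980 * 88/100 = 8712/5
Step 2: increase by 20% => multiply by 120/100
  8712/5 * 120/100 = 52272/25
Final value = 52272/25

52272/25


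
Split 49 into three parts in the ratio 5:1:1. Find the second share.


Ratio = 5:1:1
Total parts = 5 + 1 + 1 = 7
Value per part = 49 / 7 = 7
First share = 5 * 7 = 35
Middle share = 1 * 7 = 7
Third share = 1 * 7 = 7

7


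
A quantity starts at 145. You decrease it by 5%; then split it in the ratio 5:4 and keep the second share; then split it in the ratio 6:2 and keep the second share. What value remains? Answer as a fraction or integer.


Start with 145.
Step 1: Decrease by 5%: 145 * 95/100 = 551/4
Step 2: Split 5:4, second share = 551/4 * 4/9 = 551/9
Step 3: Split 6:2, second share = 551/9 * 2/8 = 551/36
Final result = 551/36

551/36


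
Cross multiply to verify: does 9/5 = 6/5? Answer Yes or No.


Cross multiply to check 9/5 = 6/5
Left cross product: 9 * 5 = 45
Right cross product: 5 * 6 = 30
45 != 30
Not equal, so proportions differ => No

No


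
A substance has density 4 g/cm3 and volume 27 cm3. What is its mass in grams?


Using mass = density * volume
Density = 4 g/cm3
Volume = 27 cm3
Mass = 4 * 27
= 108 g

108


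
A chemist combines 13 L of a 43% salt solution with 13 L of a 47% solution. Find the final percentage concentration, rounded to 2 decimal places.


Solute in mixture 1 = 43% of 13 L = 13*43/100 = 559/100 L
Solute in mixture 2 = 47% of 13 L = 13*47/100 = 611/100 L
Total solute = 559/100 + 611/100 = 117/10 L
Total volume = 13 + 13 = 26 L
Final concentration = 117/10/26 * 100 = 45.00%

45.00


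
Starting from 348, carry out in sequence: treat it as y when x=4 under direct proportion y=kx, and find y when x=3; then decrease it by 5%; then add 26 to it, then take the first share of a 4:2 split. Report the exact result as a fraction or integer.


Start with 348.
Step 1: Direct prop: k = (348)/4; new y = k*3 = 348*3/4 = 261
Step 2: Decrease by 5%: 261 * 95/100 = 4959/20
Step 3: Add 26: 4959/20+26=5479/20; split 4:2 first = 5479/20*4/6 = 5479/30
Final result = 5479/30

5479/30


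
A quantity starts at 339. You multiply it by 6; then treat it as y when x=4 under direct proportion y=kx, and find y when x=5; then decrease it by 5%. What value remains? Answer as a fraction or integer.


Start with 339.
Step 1: Multiply by 6: 339 * 6 = 2034
Step 2: Direct prop: k = (2034)/4; new y = k*5 = 2034*5/4 = 5085/2
Step 3: Decrease by 5%: 5085/2 * 95/100 = 19323/8
Final result = 19323/8

19323/8


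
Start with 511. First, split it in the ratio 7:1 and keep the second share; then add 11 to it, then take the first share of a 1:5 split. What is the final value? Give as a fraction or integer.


Start with 511.
Step 1: Split 7:1, second share = 511 * 1/8 = 511/8
Step 2: Add 11: 511/8+11=599/8; split 1:5 first = 599/8*1/6 = 599/48
Final result = 599/48

599/48


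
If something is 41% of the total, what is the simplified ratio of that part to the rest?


Part = 41%, Remainder = 59%
Ratio = 41:59
GCD(41, 59) = 1
Simplify: 41:59 = 41:59

41:59


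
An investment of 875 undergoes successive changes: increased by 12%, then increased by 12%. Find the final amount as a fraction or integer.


Start: 875
Step 1: increase by 12% => multiply by 112/100
  875 * 112/100 = 980
Step 2: increase by 12% => multiply by 112/100
  980 * 112/100 = 5488/5
Final value = 5488/5

5488/5


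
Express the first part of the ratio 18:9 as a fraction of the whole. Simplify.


Total parts = 18 + 9 = 27
First part fraction = 18/27
Simplify: 18/27 = 2/3

2/3


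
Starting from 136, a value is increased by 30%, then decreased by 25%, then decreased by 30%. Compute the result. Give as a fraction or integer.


Start: 136
Step 1: increase by 30% => multiply by 130/100
  136 * 130/100 = 884/5
Step 2: decrease by 25% => multiply by 75/100
  884/5 * 75/100 = 663/5
Step 3: decrease by 30% => multiply by 70/100
  663/5 * 70/100 = 4641/50
Final value = 4641/50

4641/50


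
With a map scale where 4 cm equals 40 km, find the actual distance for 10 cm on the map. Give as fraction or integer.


Map scale: 4 cm = 40 km
Measured distance on map = 10 cm
Set up proportion: 10 * 40 / 4
= 400 / 4
= 100 km

100


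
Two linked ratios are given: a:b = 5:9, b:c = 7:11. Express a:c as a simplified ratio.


Given a:b = 5:9 and b:c = 7:11
Make b consistent. Multiply first ratio by 7: a:b = 35:63
Multiply second ratio by 9: b:c = 63:99
Now b = 63 in both, so a:b:c = 35:63:99
Therefore a:c = 35:99
Simplify by GCD: a:c = 35:99

35:99


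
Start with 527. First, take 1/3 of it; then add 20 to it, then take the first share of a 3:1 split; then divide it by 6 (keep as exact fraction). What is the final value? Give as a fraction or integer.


Start with 527.
Step 1: Take 1/3: 527 * 1/3 = 527/3
Step 2: Add 20: 527/3+20=587/3; split 3:1 first = 587/3*3/4 = 587/4
Step 3: Divide by 6: 587/4 / 6 = 587/24
Final result = 587/24

587/24


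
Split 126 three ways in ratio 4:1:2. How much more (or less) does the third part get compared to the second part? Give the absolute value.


Total parts = 4 + 1 + 2 = 7
Value per part = 126 / 7 = 18
Shares: 4*18=72, 1*18=18, 2*18=36
Third share = 36, second share = 18
Difference = |36 - 18| = 18

18


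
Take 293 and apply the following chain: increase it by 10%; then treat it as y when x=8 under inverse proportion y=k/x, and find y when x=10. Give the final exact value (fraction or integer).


Start with 293.
Step 1: Increase by 10%: 293 * 110/100 = 3223/10
Step 2: Inverse prop: k = (3223/10)*8; new y = k/10 = 3223/10*8/10 = 6446/25
Final result = 6446/25

6446/25


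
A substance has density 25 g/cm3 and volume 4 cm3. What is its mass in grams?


Using mass = density * volume
Density = 25 g/cm3
Volume = 4 cm3
Mass = 25 * 4
= 100 g

100


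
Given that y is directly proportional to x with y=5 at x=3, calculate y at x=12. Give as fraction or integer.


Direct proportion: y = kx
Find k: k = 5/3 = 5/3
Compute y at x=12: y = 5/3 * 12
y = 20

20


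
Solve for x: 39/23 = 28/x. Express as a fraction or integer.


Setting up: 39/23 = 28/x
Cross multiply: 39 * x = 23 * 28
39x = 644
x = 644/39
x = 644/39

644/39


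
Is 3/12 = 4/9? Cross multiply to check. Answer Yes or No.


Cross multiply to check 3/12 = 4/9
Left cross product: 3 * 9 = 27
Right cross product: 12 * 4 = 48
27 != 48
Not equal, so proportions differ => No

No


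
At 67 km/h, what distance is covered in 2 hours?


Using distance = speed * time
Speed = 67 km/h
Time = 2 hours
Distance = 67 * 2
= 134 km

134


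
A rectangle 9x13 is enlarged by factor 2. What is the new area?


Original dimensions: 9 x 13
Enlargement factor = 2
New width = 9 * 2 = 18
New height = 13 * 2 = 26
New area = 18 * 26 = 468

468


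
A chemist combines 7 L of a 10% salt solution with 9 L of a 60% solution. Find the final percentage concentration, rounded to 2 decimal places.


Solute in mixture 1 = 10% of 7 L = 7*10/100 = 7/10 L
Solute in mixture 2 = 60% of 9 L = 9*60/100 = 27/5 L
Total solute = 7/10 + 27/5 = 61/10 L
Total volume = 7 + 9 = 16 L
Final concentration = 61/10/16 * 100 = 38.13%

38.13


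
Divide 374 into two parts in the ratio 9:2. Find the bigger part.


Total parts = 9 + 2 = 11
Value per part = 374 / 11 = 34
First share = 9 * 34 = 306
Second share = 2 * 34 = 68
Larger share = 306

306


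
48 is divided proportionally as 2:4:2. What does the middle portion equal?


Ratio = 2:4:2
Total parts = 2 + 4 + 2 = 8
Value per part = 48 / 8 = 6
First share = 2 * 6 = 12
Middle share = 4 * 6 = 24
Third share = 2 * 6 = 12

24


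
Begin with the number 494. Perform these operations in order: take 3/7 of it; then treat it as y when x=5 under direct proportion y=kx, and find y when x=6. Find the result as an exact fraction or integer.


Start with 494.
Step 1: Take 3/7: 494 * 3/7 = 1482/7
Step 2: Direct prop: k = (1482/7)/5; new y = k*6 = 1482/7*6/5 = 8892/35
Final result = 8892/35

8892/35


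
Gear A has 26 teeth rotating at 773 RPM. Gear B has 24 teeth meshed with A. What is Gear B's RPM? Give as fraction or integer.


Gear ratio: teeth_A * RPM_A = teeth_B * RPM_B
26 * 773 = 24 * RPM_B
20098 = 24 * RPM_B
RPM_B = 20098 / 24
RPM_B = 10049/12

10049/12


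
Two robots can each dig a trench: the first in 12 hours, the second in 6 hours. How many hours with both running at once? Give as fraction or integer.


Rate of A = 1/12 job per hour
Rate of B = 1/6 job per hour
Combined rate = 1/12 + 1/6
Find common denominator: (6 + 12)/(12*6) = 18/72
Combined rate = 1/4 job per hour
Time together = 1 / (1/4) = 4 hours

4


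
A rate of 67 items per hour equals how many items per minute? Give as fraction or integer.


Converting from per hour to per minute
Rate = 67 items per hour
Divide by 60: 67/60
= 67/60 items per minute

67/60


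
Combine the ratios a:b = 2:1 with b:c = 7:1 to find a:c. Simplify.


Given a:b = 2:1 and b:c = 7:1
Make b consistent. Multiply first ratio by 7: a:b = 14:7
Multiply second ratio by 1: b:c = 7:1
Now b = 7 in both, so a:b:c = 14:7:1
Therefore a:c = 14:1
Simplify by GCD: a:c = 14:1

14:1


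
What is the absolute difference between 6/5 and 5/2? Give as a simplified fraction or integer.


Simplify: 6/5 = 6/5 and 5/2 = 5/2
Find common denominator: LCD = 10
Convert: 12/10 and 25/10
Difference = |12 - 25|/10 = 13/10
Simplified = 13/10

13/10


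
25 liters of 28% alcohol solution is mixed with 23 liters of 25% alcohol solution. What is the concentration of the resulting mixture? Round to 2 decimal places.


Solute in mixture 1 = 28% of 25 L = 25*28/100 = 7 L
Solute in mixture 2 = 25% of 23 L = 23*25/100 = 23/4 L
Total solute = 7 + 23/4 = 51/4 L
Total volume = 25 + 23 = 48 L
Final concentration = 51/4/48 * 100 = 26.56%

26.56


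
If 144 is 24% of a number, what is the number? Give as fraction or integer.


Given: 144 is 24% of the whole
Set up: 144 = 24/100 * whole
whole = 144 * 100 / 24
whole = 14400 / 24
whole = 600

600


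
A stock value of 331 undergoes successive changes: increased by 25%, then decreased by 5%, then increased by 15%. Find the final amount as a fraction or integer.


Start: 331
Step 1: increase by 25% => multiply by 125/100
  331 * 125/100 = 1655/4
Step 2: decrease by 5% => multiply by 95/100
  1655/4 * 95/100 = 6289/16
Step 3: increase by 15% => multiply by 115/100
  6289/16 * 115/100 = 144647/320
Final value = 144647/320

144647/320


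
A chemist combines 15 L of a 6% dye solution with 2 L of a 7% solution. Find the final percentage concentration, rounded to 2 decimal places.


Solute in mixture 1 = 6% of 15 L = 15*6/100 = 9/10 L
Solute in mixture 2 = 7% of 2 L = 2*7/100 = 7/50 L
Total solute = 9/10 + 7/50 = 26/25 L
Total volume = 15 + 2 = 17 L
Final concentration = 26/25/17 * 100 = 6.12%

6.12


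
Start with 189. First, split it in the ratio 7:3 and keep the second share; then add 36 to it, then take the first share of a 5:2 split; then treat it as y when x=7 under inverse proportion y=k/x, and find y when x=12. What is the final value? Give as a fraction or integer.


Start with 189.
Step 1: Split 7:3, second share = 189 * 3/10 = 567/10
Step 2: Add 36: 567/10+36=927/10; split 5:2 first = 927/10*5/7 = 927/14
Step 3: Inverse prop: k = (927/14)*7; new y = k/12 = 927/14*7/12 = 309/8
Final result = 309/8

309/8


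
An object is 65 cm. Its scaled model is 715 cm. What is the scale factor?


Original length = 65 cm
Scaled length = 715 cm
Scale factor = 715 / 65
= 11

11


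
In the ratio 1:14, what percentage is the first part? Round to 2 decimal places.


Total parts = 1 + 14 = 15
First part fraction = 1/15
Percentage = (1/15) * 100
= 0.066667 * 100
= 6.67%

6.67


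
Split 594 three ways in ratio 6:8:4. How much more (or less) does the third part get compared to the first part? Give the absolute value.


Total parts = 6 + 8 + 4 = 18
Value per part = 594 / 18 = 33
Shares: 6*33=198, 8*33=264, 4*33=132
Third share = 132, first share = 198
Difference = |132 - 198| = 66

66


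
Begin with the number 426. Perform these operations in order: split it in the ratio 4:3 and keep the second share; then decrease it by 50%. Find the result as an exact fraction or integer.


Start with 426.
Step 1: Split 4:3, second share = 426 * 3/7 = 1278/7
Step 2: Decrease by 50%: 1278/7 * 50/100 = 639/7
Final result = 639/7

639/7


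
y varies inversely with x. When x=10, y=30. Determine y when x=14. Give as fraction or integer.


Inverse proportion: y = k/x
Find k: k = 10 * 30 = 300
Compute y at x=14: y = 300/14
y = 150/7

150/7


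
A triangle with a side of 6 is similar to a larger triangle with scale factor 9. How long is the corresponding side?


Similar triangles have proportional sides
Scale factor = 9
Smaller side = 6
Corresponding larger side = 6 * 9
= 54

54


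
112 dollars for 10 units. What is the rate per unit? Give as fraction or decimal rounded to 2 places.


Total dollars = 112
Number of units = 10
Unit rate = 112 / 10
= 11.20 dollars per unit

11.20


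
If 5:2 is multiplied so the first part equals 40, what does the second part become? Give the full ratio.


Original ratio: 5:2
First term target: 40
Scale factor = 40 / 5 = 8
Multiply second term: 2 * 8 = 16
Equivalent ratio = 40:16

40:16


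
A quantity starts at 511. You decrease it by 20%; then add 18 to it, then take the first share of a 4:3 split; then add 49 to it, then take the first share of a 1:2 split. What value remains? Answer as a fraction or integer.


Start with 511.
Step 1: Decrease by 20%: 511 * 80/100 = 2044/5
Step 2: Add 18: 2044/5+18=2134/5; split 4:3 first = 2134/5*4/7 = 8536/35
Step 3: Add 49: 8536/35+49=10251/35; split 1:2 first = 10251/35*1/3 = 3417/35
Final result = 3417/35

3417/35


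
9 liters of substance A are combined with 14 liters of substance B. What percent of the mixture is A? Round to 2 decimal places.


Volume of A = 9 L
Volume of B = 14 L
Total volume = 9 + 14 = 23 L
Percentage of A = (9/23) * 100
= 39.13%

39.13


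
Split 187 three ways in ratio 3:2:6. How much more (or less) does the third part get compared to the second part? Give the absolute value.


Total parts = 3 + 2 + 6 = 11
Value per part = 187 / 11 = 17
Shares: 3*17=51, 2*17=34, 6*17=102
Third share = 102, second share = 34
Difference = |102 - 34| = 68

68


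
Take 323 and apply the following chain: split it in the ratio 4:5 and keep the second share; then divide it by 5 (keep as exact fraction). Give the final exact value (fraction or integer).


Start with 323.
Step 1: Split 4:5, second share = 323 * 5/9 = 1615/9
Step 2: Divide by 5: 1615/9 / 5 = 323/9
Final result = 323/9

323/9


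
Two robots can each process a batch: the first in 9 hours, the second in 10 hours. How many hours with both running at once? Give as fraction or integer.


Rate of A = 1/9 job per hour
Rate of B = 1/10 job per hour
Combined rate = 1/9 + 1/10
Find common denominator: (10 + 9)/(9*10) = 19/90
Combined rate = 19/90 job per hour
Time together = 1 / (19/90) = 90/19 hours

90/19


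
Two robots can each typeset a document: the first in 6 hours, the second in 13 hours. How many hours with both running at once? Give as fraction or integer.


Rate of A = 1/6 job per hour
Rate of B = 1/13 job per hour
Combined rate = 1/6 + 1/13
Find common denominator: (13 + 6)/(6*13) = 19/78
Combined rate = 19/78 job per hour
Time together = 1 / (19/78) = 78/19 hours

78/19


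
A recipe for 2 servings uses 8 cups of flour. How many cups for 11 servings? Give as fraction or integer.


Original: 8 cups for 2 servings
Target servings = 11
Scaling factor = 11/2
New amount = 8 * 11/2
= 88/2
= 44 cups

44


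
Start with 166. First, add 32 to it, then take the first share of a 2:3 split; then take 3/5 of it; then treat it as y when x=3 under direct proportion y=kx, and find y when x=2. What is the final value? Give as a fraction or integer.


Start with 166.
Step 1: Add 32: 166+32=198; split 2:3 first = 198*2/5 = 396/5
Step 2: Take 3/5: 396/5 * 3/5 = 1188/25
Step 3: Direct prop: k = (1188/25)/3; new y = k*2 = 1188/25*2/3 = 792/25
Final result = 792/25

792/25


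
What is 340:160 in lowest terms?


Find GCD(340, 160)
GCD = 20
Divide both by 20: 340/20 = 17, 160/20 = 8
Simplified ratio = 17:8

17:8


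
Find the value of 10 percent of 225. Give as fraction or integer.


Compute 10% of 225
Convert percentage: 10% = 10/100
Multiply: 225 * 10/100
= 2250/100
= 45/2

45/2


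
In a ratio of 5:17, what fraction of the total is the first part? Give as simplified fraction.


Total parts = 5 + 17 = 22
First part fraction = 5/22
Simplify: 5/22 = 5/22

5/22


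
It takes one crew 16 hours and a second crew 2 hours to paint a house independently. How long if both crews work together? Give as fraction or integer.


Rate of A = 1/16 job per hour
Rate of B = 1/2 job per hour
Combined rate = 1/16 + 1/2
Find common denominator: (2 + 16)/(16*2) = 18/32
Combined rate = 9/16 job per hour
Time together = 1 / (9/16) = 16/9 hours

16/9


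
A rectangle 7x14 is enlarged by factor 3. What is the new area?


Original dimensions: 7 x 14
Enlargement factor = 3
New width = 7 * 3 = 21
New height = 14 * 3 = 42
New area = 21 * 42 = 882

882


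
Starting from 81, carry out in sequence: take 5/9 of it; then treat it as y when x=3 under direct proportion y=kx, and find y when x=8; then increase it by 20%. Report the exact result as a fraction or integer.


Start with 81.
Step 1: Take 5/9: 81 * 5/9 = 45
Step 2: Direct prop: k = (45)/3; new y = k*8 = 45*8/3 = 120
Step 3: Increase by 20%: 120 * 120/100 = 144
Final result = 144

144


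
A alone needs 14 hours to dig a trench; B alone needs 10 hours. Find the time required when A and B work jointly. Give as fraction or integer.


Rate of A = 1/14 job per hour
Rate of B = 1/10 job per hour
Combined rate = 1/14 + 1/10
Find common denominator: (10 + 14)/(14*10) = 24/140
Combined rate = 6/35 job per hour
Time together = 1 / (6/35) = 35/6 hours

35/6


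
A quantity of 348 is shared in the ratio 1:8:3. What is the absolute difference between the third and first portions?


Total parts = 1 + 8 + 3 = 12
Value per part = 348 / 12 = 29
Shares: 1*29=29, 8*29=232, 3*29=87
Third share = 87, first share = 29
Difference = |87 - 29| = 58

58


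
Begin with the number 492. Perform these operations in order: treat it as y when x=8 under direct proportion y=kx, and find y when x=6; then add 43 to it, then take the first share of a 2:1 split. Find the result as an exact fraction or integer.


Start with 492.
Step 1: Direct prop: k = (492)/8; new y = k*6 = 492*6/8 = 369
Step 2: Add 43: 369+43=412; split 2:1 first = 412*2/3 = 824/3
Final result = 824/3

824/3


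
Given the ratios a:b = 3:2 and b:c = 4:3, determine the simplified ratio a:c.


Given a:b = 3:2 and b:c = 4:3
Make b consistent. Multiply first ratio by 4: a:b = 12:8
Multiply second ratio by 2: b:c = 8:6
Now b = 8 in both, so a:b:c = 12:8:6
Therefore a:c = 12:6
Simplify by GCD: a:c = 2:1

2:1


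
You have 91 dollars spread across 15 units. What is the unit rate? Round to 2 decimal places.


Total dollars = 91
Number of units = 15
Unit rate = 91 / 15
= 6.07 dollars per unit

6.07


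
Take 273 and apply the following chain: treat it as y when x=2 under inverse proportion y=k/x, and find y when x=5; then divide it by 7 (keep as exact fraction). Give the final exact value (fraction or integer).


Start with 273.
Step 1: Inverse prop: k = (273)*2; new y = k/5 = 273*2/5 = 546/5
Step 2: Divide by 7: 546/5 / 7 = 78/5
Final result = 78/5

78/5


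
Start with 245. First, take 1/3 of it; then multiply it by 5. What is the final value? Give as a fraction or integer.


Start with 245.
Step 1: Take 1/3: 245 * 1/3 = 245/3
Step 2: Multiply by 5: 245/3 * 5 = 1225/3
Final result = 1225/3

1225/3


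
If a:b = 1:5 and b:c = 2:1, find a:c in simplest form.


Given a:b = 1:5 and b:c = 2:1
Make b consistent. Multiply first ratio by 2: a:b = 2:10
Multiply second ratio by 5: b:c = 10:5
Now b = 10 in both, so a:b:c = 2:10:5
Therefore a:c = 2:5
Simplify by GCD: a:c = 2:5

2:5


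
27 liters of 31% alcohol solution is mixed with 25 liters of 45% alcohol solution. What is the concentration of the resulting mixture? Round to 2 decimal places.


Solute in mixture 1 = 31% of 27 L = 27*31/100 = 837/100 L
Solute in mixture 2 = 45% of 25 L = 25*45/100 = 45/4 L
Total solute = 837/100 + 45/4 = 981/50 L
Total volume = 27 + 25 = 52 L
Final concentration = 981/50/52 * 100 = 37.73%

37.73


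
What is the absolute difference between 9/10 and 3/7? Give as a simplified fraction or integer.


Simplify: 9/10 = 9/10 and 3/7 = 3/7
Find common denominator: LCD = 70
Convert: 63/70 and 30/70
Difference = |63 - 30|/70 = 33/70
Simplified = 33/70

33/70


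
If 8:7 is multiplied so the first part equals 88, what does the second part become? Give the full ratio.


Original ratio: 8:7
First term target: 88
Scale factor = 88 / 8 = 11
Multiply second term: 7 * 11 = 77
Equivalent ratio = 88:77

88:77


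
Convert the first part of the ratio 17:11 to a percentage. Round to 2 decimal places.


Total parts = 17 + 11 = 28
First part fraction = 17/28
Percentage = (17/28) * 100
= 0.607143 * 100
= 60.71%

60.71


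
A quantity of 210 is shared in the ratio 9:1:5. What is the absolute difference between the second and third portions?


Total parts = 9 + 1 + 5 = 15
Value per part = 210 / 15 = 14
Shares: 9*14=126, 1*14=14, 5*14=70
Second share = 14, third share = 70
Difference = |14 - 70| = 56

56


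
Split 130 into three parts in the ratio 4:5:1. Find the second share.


Ratio = 4:5:1
Total parts = 4 + 5 + 1 = 10
Value per part = 130 / 10 = 13
First share = 4 * 13 = 52
Middle share = 5 * 13 = 65
Third share = 1 * 13 = 13

65


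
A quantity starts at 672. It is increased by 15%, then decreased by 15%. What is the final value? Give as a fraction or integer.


Start: 672
Step 1: increase by 15% => multiply by 115/100
  672 * 115/100 = 3864/5
Step 2: decrease by 15% => multiply by 85/100
  3864/5 * 85/100 = 16422/25
Final value = 16422/25

16422/25


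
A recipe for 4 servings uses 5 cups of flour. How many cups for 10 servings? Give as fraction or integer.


Original: 5 cups for 4 servings
Target servings = 10
Scaling factor = 10/4
New amount = 5 * 10/4
= 50/4
= 25/2 cups

25/2


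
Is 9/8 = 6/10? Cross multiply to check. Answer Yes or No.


Cross multiply to check 9/8 = 6/10
Left cross product: 9 * 10 = 90
Right cross product: 8 * 6 = 48
90 != 48
Not equal, so proportions differ => No

No


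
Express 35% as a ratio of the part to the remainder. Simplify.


Part = 35%, Remainder = 65%
Ratio = 35:65
GCD(35, 65) = 5
Simplify: 7:13 = 7:13

7:13


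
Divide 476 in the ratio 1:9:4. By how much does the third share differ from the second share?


Total parts = 1 + 9 + 4 = 14
Value per part = 476 / 14 = 34
Shares: 1*34=34, 9*34=306, 4*34=136
Third share = 136, second share = 306
Difference = |136 - 306| = 170

170


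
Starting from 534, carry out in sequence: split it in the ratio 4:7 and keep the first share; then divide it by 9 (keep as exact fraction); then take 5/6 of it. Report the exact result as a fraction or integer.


Start with 534.
Step 1: Split 4:7, first share = 534 * 4/11 = 2136/11
Step 2: Divide by 9: 2136/11 / 9 = 712/33
Step 3: Take 5/6: 712/33 * 5/6 = 1780/99
Final result = 1780/99

1780/99


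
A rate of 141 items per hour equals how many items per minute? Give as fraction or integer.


Converting from per hour to per minute
Rate = 141 items per hour
Divide by 60: 141/60
= 47/20 items per minute

47/20


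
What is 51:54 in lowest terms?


Find GCD(51, 54)
GCD = 3
Divide both by 3: 51/3 = 17, 54/3 = 18
Simplified ratio = 17:18

17:18


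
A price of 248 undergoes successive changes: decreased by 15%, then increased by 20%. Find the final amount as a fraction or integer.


Start: 248
Step 1: decrease by 15% => multiply by 85/100
  248 * 85/100 = 1054/5
Step 2: increase by 20% => multiply by 120/100
  1054/5 * 120/100 = 6324/25
Final value = 6324/25

6324/25


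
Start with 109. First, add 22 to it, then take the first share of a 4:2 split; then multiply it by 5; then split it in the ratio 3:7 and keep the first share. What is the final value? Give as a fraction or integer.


Start with 109.
Step 1: Add 22: 109+22=131; split 4:2 first = 131*4/6 = 262/3
Step 2: Multiply by 5: 262/3 * 5 = 1310/3
Step 3: Split 3:7, first share = 1310/3 * 3/10 = 131
Final result = 131

131


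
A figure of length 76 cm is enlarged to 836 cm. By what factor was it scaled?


Original length = 76 cm
Scaled length = 836 cm
Scale factor = 836 / 76
= 11

11


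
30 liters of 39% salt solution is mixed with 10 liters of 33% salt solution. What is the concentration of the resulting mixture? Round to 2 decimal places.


Solute in mixture 1 = 39% of 30 L = 30*39/100 = 117/10 L
Solute in mixture 2 = 33% of 10 L = 10*33/100 = 33/10 L
Total solute = 117/10 + 33/10 = 15 L
Total volume = 30 + 10 = 40 L
Final concentration = 15/40 * 100 = 37.50%

37.50


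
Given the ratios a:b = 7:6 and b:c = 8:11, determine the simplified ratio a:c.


Given a:b = 7:6 and b:c = 8:11
Make b consistent. Multiply first ratio by 8: a:b = 56:48
Multiply second ratio by 6: b:c = 48:66
Now b = 48 in both, so a:b:c = 56:48:66
Therefore a:c = 56:66
Simplify by GCD: a:c = 28:33

28:33


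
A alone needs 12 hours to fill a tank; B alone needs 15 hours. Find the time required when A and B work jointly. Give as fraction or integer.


Rate of A = 1/12 job per hour
Rate of B = 1/15 job per hour
Combined rate = 1/12 + 1/15
Find common denominator: (15 + 12)/(12*15) = 27/180
Combined rate = 3/20 job per hour
Time together = 1 / (3/20) = 20/3 hours

20/3


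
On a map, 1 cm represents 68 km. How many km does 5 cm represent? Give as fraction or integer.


Map scale: 1 cm = 68 km
Measured distance on map = 5 cm
Set up proportion: 5 * 68 / 1
= 340 / 1
= 340 km

340


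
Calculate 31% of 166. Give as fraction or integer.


Compute 31% of 166
Convert percentage: 31% = 31/100
Multiply: 166 * 31/100
= 5146/100
= 2573/50

2573/50


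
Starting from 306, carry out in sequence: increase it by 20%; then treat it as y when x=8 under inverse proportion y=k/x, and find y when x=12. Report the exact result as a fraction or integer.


Start with 306.
Step 1: Increase by 20%: 306 * 120/100 = 1836/5
Step 2: Inverse prop: k = (1836/5)*8; new y = k/12 = 1836/5*8/12 = 1224/5
Final result = 1224/5

1224/5


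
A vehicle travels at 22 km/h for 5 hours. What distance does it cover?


Using distance = speed * time
Speed = 22 km/h
Time = 5 hours
Distance = 22 * 5
= 110 km

110


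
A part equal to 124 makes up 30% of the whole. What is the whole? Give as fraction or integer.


Given: 124 is 30% of the whole
Set up: 124 = 30/100 * whole
whole = 124 * 100 / 30
whole = 12400 / 30
whole = 1240/3

1240/3


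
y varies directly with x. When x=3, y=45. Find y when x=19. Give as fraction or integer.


Direct proportion: y = kx
Find k: k = 45/3 = 15
Compute y at x=19: y = 15 * 19
y = 285

285


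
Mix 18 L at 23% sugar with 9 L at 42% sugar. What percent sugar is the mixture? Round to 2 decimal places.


Solute in mixture 1 = 23% of 18 L = 18*23/100 = 207/50 L
Solute in mixture 2 = 42% of 9 L = 9*42/100 = 189/50 L
Total solute = 207/50 + 189/50 = 198/25 L
Total volume = 18 + 9 = 27 L
Final concentration = 198/25/27 * 100 = 29.33%

29.33


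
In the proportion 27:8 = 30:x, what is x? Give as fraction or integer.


Setting up: 27/8 = 30/x
Cross multiply: 27 * x = 8 * 30
27x = 240
x = 240/27
x = 80/9

80/9


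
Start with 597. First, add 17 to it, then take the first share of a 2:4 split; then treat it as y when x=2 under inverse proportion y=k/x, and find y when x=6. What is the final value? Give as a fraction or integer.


Start with 597.
Step 1: Add 17: 597+17=614; split 2:4 first = 614*2/6 = 614/3
Step 2: Inverse prop: k = (614/3)*2; new y = k/6 = 614/3*2/6 = 614/9
Final result = 614/9

614/9


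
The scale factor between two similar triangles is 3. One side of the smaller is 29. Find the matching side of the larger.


Similar triangles have proportional sides
Scale factor = 3
Smaller side = 29
Corresponding larger side = 29 * 3
= 87

87


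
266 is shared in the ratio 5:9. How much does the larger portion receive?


Total parts = 5 + 9 = 14
Value per part = 266 / 14 = 19
First share = 5 * 19 = 95
Second share = 9 * 19 = 171
Larger share = 171

171


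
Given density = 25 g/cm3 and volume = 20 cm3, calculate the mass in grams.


Using mass = density * volume
Density = 25 g/cm3
Volume = 20 cm3
Mass = 25 * 20
= 500 g

500


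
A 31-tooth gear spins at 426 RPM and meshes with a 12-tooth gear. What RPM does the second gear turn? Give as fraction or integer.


Gear ratio: teeth_A * RPM_A = teeth_B * RPM_B
31 * 426 = 12 * RPM_B
13206 = 12 * RPM_B
RPM_B = 13206 / 12
RPM_B = 2201/2

2201/2


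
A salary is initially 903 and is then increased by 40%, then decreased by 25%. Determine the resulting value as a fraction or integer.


Start: 903
Step 1: increase by 40% => multiply by 140/100
  903 * 140/100 = 6321/5
Step 2: decrease by 25% => multiply by 75/100
  6321/5 * 75/100 = 18963/20
Final value = 18963/20

18963/20


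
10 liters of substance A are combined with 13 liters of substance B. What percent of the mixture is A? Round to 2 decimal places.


Volume of A = 10 L
Volume of B = 13 L
Total volume = 10 + 13 = 23 L
Percentage of A = (10/23) * 100
= 43.48%

43.48


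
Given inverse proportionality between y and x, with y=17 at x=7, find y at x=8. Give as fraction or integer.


Inverse proportion: y = k/x
Find k: k = 7 * 17 = 119
Compute y at x=8: y = 119/8
y = 119/8

119/8


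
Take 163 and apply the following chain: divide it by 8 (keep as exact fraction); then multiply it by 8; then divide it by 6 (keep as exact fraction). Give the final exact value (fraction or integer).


Start with 163.
Step 1: Divide by 8: 163 / 8 = 163/8
Step 2: Multiply by 8: 163/8 * 8 = 163
Step 3: Divide by 6: 163 / 6 = 163/6
Final result = 163/6

163/6


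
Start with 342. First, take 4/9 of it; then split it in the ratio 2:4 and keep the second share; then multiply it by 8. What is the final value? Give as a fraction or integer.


Start with 342.
Step 1: Take 4/9: 342 * 4/9 = 152
Step 2: Split 2:4, second share = 152 * 4/6 = 304/3
Step 3: Multiply by 8: 304/3 * 8 = 2432/3
Final result = 2432/3

2432/3


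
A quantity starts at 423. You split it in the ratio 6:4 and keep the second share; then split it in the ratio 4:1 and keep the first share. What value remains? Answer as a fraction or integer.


Start with 423.
Step 1: Split 6:4, second share = 423 * 4/10 = 846/5
Step 2: Split 4:1, first share = 846/5 * 4/5 = 3384/25
Final result = 3384/25

3384/25


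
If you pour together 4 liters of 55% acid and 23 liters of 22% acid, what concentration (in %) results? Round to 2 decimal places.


Solute in mixture 1 = 55% of 4 L = 4*55/100 = 11/5 L
Solute in mixture 2 = 22% of 23 L = 23*22/100 = 253/50 L
Total solute = 11/5 + 253/50 = 363/50 L
Total volume = 4 + 23 = 27 L
Final concentration = 363/50/27 * 100 = 26.89%

26.89


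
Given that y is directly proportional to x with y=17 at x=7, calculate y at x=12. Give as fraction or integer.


Direct proportion: y = kx
Find k: k = 17/7 = 17/7
Compute y at x=12: y = 17/7 * 12
y = 204/7

204/7


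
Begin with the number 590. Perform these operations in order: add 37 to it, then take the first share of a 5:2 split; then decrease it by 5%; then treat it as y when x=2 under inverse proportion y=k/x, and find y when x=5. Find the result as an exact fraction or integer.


Start with 590.
Step 1: Add 37: 590+37=627; split 5:2 first = 627*5/7 = 3135/7
Step 2: Decrease by 5%: 3135/7 * 95/100 = 11913/28
Step 3: Inverse prop: k = (11913/28)*2; new y = k/5 = 11913/28*2/5 = 11913/70
Final result = 11913/70

11913/70


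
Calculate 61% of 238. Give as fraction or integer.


Compute 61% of 238
Convert percentage: 61% = 61/100
Multiply: 238 * 61/100
= 14518/100
= 7259/50

7259/50


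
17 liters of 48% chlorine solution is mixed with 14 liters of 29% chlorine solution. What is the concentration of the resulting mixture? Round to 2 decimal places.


Solute in mixture 1 = 48% of 17 L = 17*48/100 = 204/25 L
Solute in mixture 2 = 29% of 14 L = 14*29/100 = 203/50 L
Total solute = 204/25 + 203/50 = 611/50 L
Total volume = 17 + 14 = 31 L
Final concentration = 611/50/31 * 100 = 39.42%

39.42


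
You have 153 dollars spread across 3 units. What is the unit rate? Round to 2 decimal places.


Total dollars = 153
Number of units = 3
Unit rate = 153 / 3
= 51 dollars per unit

51


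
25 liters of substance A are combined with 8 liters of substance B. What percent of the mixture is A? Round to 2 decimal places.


Volume of A = 25 L
Volume of B = 8 L
Total volume = 25 + 8 = 33 L
Percentage of A = (25/33) * 100
= 75.76%

75.76


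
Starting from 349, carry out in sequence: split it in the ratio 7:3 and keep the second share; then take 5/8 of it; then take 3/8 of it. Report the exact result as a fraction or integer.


Start with 349.
Step 1: Split 7:3, second share = 349 * 3/10 = 1047/10
Step 2: Take 5/8: 1047/10 * 5/8 = 1047/16
Step 3: Take 3/8: 1047/16 * 3/8 = 3141/128
Final result = 3141/128

3141/128


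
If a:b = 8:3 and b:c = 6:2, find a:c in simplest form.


Given a:b = 8:3 and b:c = 6:2
Make b consistent. Multiply first ratio by 6: a:b = 48:18
Multiply second ratio by 3: b:c = 18:6
Now b = 18 in both, so a:b:c = 48:18:6
Therefore a:c = 48:6
Simplify by GCD: a:c = 8:1

8:1


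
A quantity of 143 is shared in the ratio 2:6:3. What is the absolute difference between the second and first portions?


Total parts = 2 + 6 + 3 = 11
Value per part = 143 / 11 = 13
Shares: 2*13=26, 6*13=78, 3*13=39
Second share = 78, first share = 26
Difference = |78 - 26| = 52

52


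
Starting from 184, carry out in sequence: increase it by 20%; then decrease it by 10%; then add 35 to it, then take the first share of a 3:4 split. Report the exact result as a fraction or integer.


Start with 184.
Step 1: Increase by 20%: 184 * 120/100 = 1104/5
Step 2: Decrease by 10%: 1104/5 * 90/100 = 4968/25
Step 3: Add 35: 4968/25+35=5843/25; split 3:4 first = 5843/25*3/7 = 17529/175
Final result = 17529/175

17529/175


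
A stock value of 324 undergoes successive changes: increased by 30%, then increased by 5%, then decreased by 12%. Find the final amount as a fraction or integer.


Start: 324
Step 1: increase by 30% => multiply by 130/100
  324 * 130/100 = 2106/5
Step 2: increase by 5% => multiply by 105/100
  2106/5 * 105/100 = 22113/50
Step 3: decrease by 12% => multiply by 88/100
  22113/50 * 88/100 = 243243/625
Final value = 243243/625

243243/625


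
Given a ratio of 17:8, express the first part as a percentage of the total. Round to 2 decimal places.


Total parts = 17 + 8 = 25
First part fraction = 17/25
Percentage = (17/25) * 100
= 0.68 * 100
= 68.00%

68.00


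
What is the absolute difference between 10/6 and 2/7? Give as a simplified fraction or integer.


Simplify: 10/6 = 5/3 and 2/7 = 2/7
Find common denominator: LCD = 21
Convert: 35/21 and 6/21
Difference = |35 - 6|/21 = 29/21
Simplified = 29/21

29/21


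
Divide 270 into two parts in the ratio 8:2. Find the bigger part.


Total parts = 8 + 2 = 10
Value per part = 270 / 10 = 27
First share = 8 * 27 = 216
Second share = 2 * 27 = 54
Larger share = 216

216


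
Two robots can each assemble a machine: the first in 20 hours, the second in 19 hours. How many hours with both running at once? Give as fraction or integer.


Rate of A = 1/20 job per hour
Rate of B = 1/19 job per hour
Combined rate = 1/20 + 1/19
Find common denominator: (19 + 20)/(20*19) = 39/380
Combined rate = 39/380 job per hour
Time together = 1 / (39/380) = 380/39 hours

380/39


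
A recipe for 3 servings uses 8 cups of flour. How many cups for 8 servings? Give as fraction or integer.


Original: 8 cups for 3 servings
Target servings = 8
Scaling factor = 8/3
New amount = 8 * 8/3
= 64/3
= 64/3 cups

64/3


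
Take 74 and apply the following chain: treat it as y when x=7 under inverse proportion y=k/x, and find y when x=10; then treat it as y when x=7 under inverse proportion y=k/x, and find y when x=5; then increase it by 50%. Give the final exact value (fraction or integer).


Start with 74.
Step 1: Inverse prop: k = (74)*7; new y = k/10 = 74*7/10 = 259/5
Step 2: Inverse prop: k = (259/5)*7; new y = k/5 = 259/5*7/5 = 1813/25
Step 3: Increase by 50%: 1813/25 * 150/100 = 5439/50
Final result = 5439/50

5439/50


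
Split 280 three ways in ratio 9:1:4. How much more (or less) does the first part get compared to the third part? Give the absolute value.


Total parts = 9 + 1 + 4 = 14
Value per part = 280 / 14 = 20
Shares: 9*20=180, 1*20=20, 4*20=80
First share = 180, third share = 80
Difference = |180 - 80| = 100

100


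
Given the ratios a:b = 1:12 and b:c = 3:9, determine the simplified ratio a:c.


Given a:b = 1:12 and b:c = 3:9
Make b consistent. Multiply first ratio by 3: a:b = 3:36
Multiply second ratio by 12: b:c = 36:108
Now b = 36 in both, so a:b:c = 3:36:108
Therefore a:c = 3:108
Simplify by GCD: a:c = 1:36

1:36


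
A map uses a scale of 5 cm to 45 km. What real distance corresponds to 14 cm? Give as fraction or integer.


Map scale: 5 cm = 45 km
Measured distance on map = 14 cm
Set up proportion: 14 * 45 / 5
= 630 / 5
= 126 km

126


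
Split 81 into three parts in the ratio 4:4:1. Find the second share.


Ratio = 4:4:1
Total parts = 4 + 4 + 1 = 9
Value per part = 81 / 9 = 9
First share = 4 * 9 = 36
Middle share = 4 * 9 = 36
Third share = 1 * 9 = 9

36
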